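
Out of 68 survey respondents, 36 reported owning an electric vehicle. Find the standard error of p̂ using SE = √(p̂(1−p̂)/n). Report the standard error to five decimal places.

Sample proportion p̂ = 36/68 = 0.52941.
p̂(1−p̂) = 0.249135.
SE = √(0.249135/68) = √0.003663750 = 0.06053.

SE = 0.06053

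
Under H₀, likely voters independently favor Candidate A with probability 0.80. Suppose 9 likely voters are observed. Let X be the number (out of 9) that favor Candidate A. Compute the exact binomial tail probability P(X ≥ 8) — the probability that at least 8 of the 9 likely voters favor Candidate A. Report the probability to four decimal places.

X ~ Binomial(n=9, p=0.80).
P(X ≥ 8) = C(9,8)·0.80^8·0.20^1 + C(9,9)·0.80^9·0.20^0.
= 0.301990 + 0.134218 = 0.4362.

P = 0.4362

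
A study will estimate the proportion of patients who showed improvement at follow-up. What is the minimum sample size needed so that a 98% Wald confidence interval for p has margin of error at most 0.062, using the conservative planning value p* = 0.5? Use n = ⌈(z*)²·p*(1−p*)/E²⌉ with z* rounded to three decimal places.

n = 352

The 98% critical value is z* = 2.326.
p*(1−p*) = 0.50·0.50 = 0.2500.
Required n before rounding: 5.410276 × 0.2500 / 0.062² = 351.865.
⌈351.865⌉ = 352.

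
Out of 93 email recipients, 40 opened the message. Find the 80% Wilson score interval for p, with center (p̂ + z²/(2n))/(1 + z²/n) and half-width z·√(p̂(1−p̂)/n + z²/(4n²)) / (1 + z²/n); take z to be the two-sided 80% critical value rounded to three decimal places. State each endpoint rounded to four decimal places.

(0.3661, 0.4966)

p̂ = 40/93 = 0.43011; z = 1.282, so z² = 1.643524.
1 + z²/n = 1.017672.
Adjusted center: (0.43011 + z²/(2n))/1.017672 = 0.43132.
Radicand: p̂(1−p̂)/n + z²/(4n²) = 0.002635646 + 0.000047506 = 0.002683152.
Half-width = 1.282·√0.002683152/1.017672 = 0.06525.
Interval: 0.43132 ± 0.06525 → (0.3661, 0.4966).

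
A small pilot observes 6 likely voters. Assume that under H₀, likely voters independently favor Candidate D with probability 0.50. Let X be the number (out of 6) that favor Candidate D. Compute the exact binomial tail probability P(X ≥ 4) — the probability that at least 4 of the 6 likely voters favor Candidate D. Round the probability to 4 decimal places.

X ~ Binomial(n=6, p=0.50).
P(X ≥ 4) = C(6,4)·0.50^4·0.50^2 + C(6,5)·0.50^5·0.50^1 + C(6,6)·0.50^6·0.50^0.
= 0.234375 + 0.093750 + 0.015625 = 0.3438.

P = 0.3438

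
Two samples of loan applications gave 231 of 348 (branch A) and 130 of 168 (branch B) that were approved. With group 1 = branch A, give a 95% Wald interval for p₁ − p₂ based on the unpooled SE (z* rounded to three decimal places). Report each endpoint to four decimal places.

p̂₁ = 0.66379, p̂₂ = 0.77381, so the observed difference is -0.11002.
Unpooled SE = √(p̂₁(1−p̂₁)/n₁ + p̂₂(1−p̂₂)/n₂) = √(0.000641298 + 0.001041835) = 0.041026.
The 95% critical value is z* = 1.960. Margin of error = 0.08041.
Interval: -0.11002 ± 0.08041 → (-0.1904, -0.0296).

(-0.1904, -0.0296)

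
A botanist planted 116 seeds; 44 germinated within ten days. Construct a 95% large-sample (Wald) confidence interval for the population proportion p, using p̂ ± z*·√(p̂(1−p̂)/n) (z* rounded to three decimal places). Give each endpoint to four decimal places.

p̂ = 44/116 = 0.37931.
SE = √(p̂(1−p̂)/n) = √(0.235434/116) = 0.045051.
z* = 1.960 at the 95% level.
Margin = 1.960·0.045051 = 0.08830.
So the interval runs from 0.2910 to 0.4676.

(0.2910, 0.4676)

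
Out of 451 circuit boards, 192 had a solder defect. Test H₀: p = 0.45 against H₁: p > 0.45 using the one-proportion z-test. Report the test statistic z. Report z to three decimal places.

p̂ = 192/451 = 0.42572.
Null standard error: √(0.45·0.55/451) = √0.000548780 = 0.023426.
Test statistic: z = -0.02428/0.023426 = -1.036.

z = -1.036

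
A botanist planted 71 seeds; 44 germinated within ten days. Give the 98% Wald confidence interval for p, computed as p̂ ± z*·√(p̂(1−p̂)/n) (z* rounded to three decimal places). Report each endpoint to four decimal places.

With x = 44 successes in n = 71, p̂ = 0.61972.
SE(p̂) = √(0.61972·0.38028/71) = 0.057613.
For 98% confidence, z* = 2.326.
Margin = 2.326·0.057613 = 0.13401.
CI: 0.61972 ± 0.13401 = (0.4857, 0.7537).

(0.4857, 0.7537)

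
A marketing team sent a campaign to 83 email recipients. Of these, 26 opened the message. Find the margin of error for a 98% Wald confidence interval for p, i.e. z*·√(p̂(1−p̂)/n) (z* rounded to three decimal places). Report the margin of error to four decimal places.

Sample proportion p̂ = 26/83 = 0.31325.
SE = √(p̂(1−p̂)/n) = √(0.215126/83) = 0.050910.
z* = 2.326 at the 98% level.
So ME = 0.1184.

ME = 0.1184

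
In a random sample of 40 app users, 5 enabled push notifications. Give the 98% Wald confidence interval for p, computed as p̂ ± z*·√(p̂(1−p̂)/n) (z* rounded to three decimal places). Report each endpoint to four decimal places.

The sample proportion is 5/40 = 0.12500.
SE(p̂) = √(0.12500·0.87500/40) = 0.052291.
z* = 2.326 at the 98% level.
Margin of error: 2.326 × 0.052291 = 0.12163.
Interval: 0.12500 ± 0.12163 → (0.0034, 0.2466).

(0.0034, 0.2466)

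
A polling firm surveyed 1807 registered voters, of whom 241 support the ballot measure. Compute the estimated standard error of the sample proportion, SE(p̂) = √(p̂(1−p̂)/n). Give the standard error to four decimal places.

p̂ = 241/1807 = 0.13337.
p̂(1−p̂) = 0.13337·0.86663 = 0.115582.
Dividing by n and taking the root: √0.000063963 = 0.0080.

SE = 0.0080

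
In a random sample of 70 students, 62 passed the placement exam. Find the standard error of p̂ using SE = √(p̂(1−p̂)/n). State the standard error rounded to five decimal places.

The sample proportion is 62/70 = 0.88571.
p̂(1−p̂) = 0.101228.
SE = √(0.101228/70) = 0.03803.

SE = 0.03803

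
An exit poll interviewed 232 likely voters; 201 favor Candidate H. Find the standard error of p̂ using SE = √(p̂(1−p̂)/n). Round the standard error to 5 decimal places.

p̂ = 201/232 = 0.86638.
p̂(1−p̂) = 0.86638·0.13362 = 0.115766.
SE = √(0.115766/232) = 0.02234.

SE = 0.02234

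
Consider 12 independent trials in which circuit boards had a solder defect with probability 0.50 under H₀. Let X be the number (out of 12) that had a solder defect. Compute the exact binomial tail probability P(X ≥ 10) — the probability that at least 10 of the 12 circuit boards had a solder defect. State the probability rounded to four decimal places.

P = 0.0193

X is binomial with n = 12 and p = 0.50.
P(X ≥ 10) = C(12,10)·0.50^10·0.50^2 + C(12,11)·0.50^11·0.50^1 + C(12,12)·0.50^12·0.50^0.
= 0.016113 + 0.002930 + 0.000244 = 0.0193.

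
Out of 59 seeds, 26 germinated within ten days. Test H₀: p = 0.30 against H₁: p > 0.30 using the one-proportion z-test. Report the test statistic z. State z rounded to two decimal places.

z = 2.36

Sample proportion p̂ = 26/59 = 0.44068.
Under H₀, SE = √(p₀(1−p₀)/n) = √(0.30·0.70/59) = √0.003559322 = 0.059660.
z = (0.44068 − 0.30)/0.059660 = 0.14068/0.059660 = 2.36.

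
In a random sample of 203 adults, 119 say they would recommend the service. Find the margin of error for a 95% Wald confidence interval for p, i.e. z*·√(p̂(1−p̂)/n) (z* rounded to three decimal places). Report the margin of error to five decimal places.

p̂ = 119/203 = 0.58621.
Standard error of p̂: √(0.242568/203) = √0.001194918 = 0.034568.
The 95% critical value is z* = 1.960.
Margin of error = z*·SE = 1.960 × 0.034568 = 0.06775.

ME = 0.06775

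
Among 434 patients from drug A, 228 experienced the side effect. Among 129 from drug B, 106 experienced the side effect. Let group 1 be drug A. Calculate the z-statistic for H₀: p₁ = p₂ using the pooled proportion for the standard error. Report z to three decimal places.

z = -6.016

Sample proportions: p̂₁ = 228/434 = 0.52535 and p̂₂ = 106/129 = 0.82171.
Pooled p̂ = (228+106)/(434+129) = 334/563 = 0.59325.
Pooled SE = √[0.2413044·0.01005609] ≈ 0.049260.
z = -0.29636/0.049260 = -6.016.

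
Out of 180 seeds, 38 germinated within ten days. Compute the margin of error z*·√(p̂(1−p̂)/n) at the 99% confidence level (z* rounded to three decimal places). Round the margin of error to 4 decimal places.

With x = 38 successes in n = 180, p̂ = 0.21111.
Standard error of p̂: √(0.166543/180) = √0.000925240 = 0.030418.
z* = 2.576 at the 99% level.
So ME = 0.0784.

ME = 0.0784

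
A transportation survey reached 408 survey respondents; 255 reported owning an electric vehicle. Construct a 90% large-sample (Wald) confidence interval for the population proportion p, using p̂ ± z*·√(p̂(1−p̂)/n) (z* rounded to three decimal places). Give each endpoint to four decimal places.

With x = 255 successes in n = 408, p̂ = 0.62500.
SE(p̂) = √(0.62500·0.37500/408) = 0.023968.
The 90% critical value is z* = 1.645.
Margin of error: 1.645 × 0.023968 = 0.03943.
Interval: 0.62500 ± 0.03943 → (0.5856, 0.6644).

(0.5856, 0.6644)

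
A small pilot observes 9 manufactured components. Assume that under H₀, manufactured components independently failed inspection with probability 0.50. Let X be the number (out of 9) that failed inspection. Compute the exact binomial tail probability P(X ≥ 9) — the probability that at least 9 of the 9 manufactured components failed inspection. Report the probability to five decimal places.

P = 0.00195

X is binomial with n = 9 and p = 0.50.
P(X ≥ 9) = C(9,9)·0.50^9·0.50^0.
= 0.001953 = 0.00195.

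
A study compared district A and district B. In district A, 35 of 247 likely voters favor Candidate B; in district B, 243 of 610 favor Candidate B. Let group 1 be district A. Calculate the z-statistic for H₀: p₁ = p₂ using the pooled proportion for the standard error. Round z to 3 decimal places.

p̂₁ = 35/247 = 0.14170, p̂₂ = 243/610 = 0.39836.
Pooling: p̂ = 278/857 = 0.32439.
SE = √[p̂(1−p̂)(1/n₁+1/n₂)] = √[0.32439·0.67561·(1/247+1/610)] ≈ 0.035307.
z = -0.25666/0.035307 = -7.269.

z = -7.269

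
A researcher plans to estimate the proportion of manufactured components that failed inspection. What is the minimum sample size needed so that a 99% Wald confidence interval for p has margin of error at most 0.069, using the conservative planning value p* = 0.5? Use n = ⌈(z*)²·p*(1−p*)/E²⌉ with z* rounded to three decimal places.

n = 349

z* = 2.576 at the 99% level.
p*(1−p*) = 0.2500.
Required n before rounding: 6.635776 × 0.2500 / 0.069² = 348.444.
⌈348.444⌉ = 349.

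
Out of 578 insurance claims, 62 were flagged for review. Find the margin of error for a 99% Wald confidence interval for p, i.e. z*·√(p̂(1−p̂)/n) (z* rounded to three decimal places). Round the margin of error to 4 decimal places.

ME = 0.0332

Sample proportion p̂ = 62/578 = 0.10727.
Standard error of p̂: √(0.095760/578) = √0.000165675 = 0.012871.
The 99% critical value is z* = 2.576.
Margin of error = z*·SE = 2.576 × 0.012871 = 0.0332.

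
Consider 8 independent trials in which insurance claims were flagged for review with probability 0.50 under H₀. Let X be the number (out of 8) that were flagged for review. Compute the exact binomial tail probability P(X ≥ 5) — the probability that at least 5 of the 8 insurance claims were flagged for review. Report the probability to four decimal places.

P = 0.3633

X ~ Binomial(n=8, p=0.50).
P(X ≥ 5) = C(8,5)·0.50^5·0.50^3 + C(8,6)·0.50^6·0.50^2 + C(8,7)·0.50^7·0.50^1 + C(8,8)·0.50^8·0.50^0.
= 0.218750 + 0.109375 + 0.031250 + 0.003906 = 0.3633.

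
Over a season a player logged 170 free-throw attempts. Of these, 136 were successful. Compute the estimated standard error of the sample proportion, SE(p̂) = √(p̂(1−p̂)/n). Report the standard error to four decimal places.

SE = 0.0307

p̂ = 136/170 = 0.80000.
p̂(1−p̂) = 0.80000·0.20000 = 0.160000.
SE = √(0.160000/170) = 0.0307.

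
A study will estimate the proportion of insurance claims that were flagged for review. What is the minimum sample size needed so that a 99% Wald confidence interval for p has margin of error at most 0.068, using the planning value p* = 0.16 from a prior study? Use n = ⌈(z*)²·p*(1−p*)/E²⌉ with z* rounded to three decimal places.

The 99% critical value is z* = 2.576.
p*(1−p*) = 0.16·0.84 = 0.1344.
(z*)²·p*(1−p*)/E² = 6.635776·0.1344/0.004624 = 192.874.
⌈192.874⌉ = 193.

n = 193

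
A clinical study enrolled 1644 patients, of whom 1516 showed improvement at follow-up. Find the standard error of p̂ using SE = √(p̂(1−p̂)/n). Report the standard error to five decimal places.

SE = 0.00661

p̂ = 1516/1644 = 0.92214.
p̂(1−p̂) = 0.071798.
SE = √(0.071798/1644) = 0.00661.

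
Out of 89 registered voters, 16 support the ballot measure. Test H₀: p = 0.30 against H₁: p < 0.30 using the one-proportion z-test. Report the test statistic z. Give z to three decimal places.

With x = 16 successes in n = 89, p̂ = 0.17978.
Under H₀, SE = √(p₀(1−p₀)/n) = √(0.30·0.70/89) = √0.002359551 = 0.048575.
z = (p̂ − p₀)/SE = (0.17978 − 0.30)/0.048575 = -2.475.

z = -2.475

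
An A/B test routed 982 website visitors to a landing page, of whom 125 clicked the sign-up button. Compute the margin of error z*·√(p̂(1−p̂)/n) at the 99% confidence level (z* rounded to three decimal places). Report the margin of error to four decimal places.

ME = 0.0274

The sample proportion is 125/982 = 0.12729.
Standard error of p̂: √(0.111088/982) = √0.000113124 = 0.010636.
The 99% critical value is z* = 2.576.
So ME = 0.0274.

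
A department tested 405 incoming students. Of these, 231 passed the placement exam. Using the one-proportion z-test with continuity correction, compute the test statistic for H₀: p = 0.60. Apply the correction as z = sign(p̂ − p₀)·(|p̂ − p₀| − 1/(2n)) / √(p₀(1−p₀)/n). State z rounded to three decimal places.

z = -1.166

With x = 231 successes in n = 405, p̂ = 0.57037. p̂ − p₀ = -0.029630.
1/(2n) = 0.001235.
Corrected numerator: |-0.029630| − 0.001235 = 0.028395.
Under H₀, SE = √(p₀(1−p₀)/n) = √(0.60·0.40/405) = √0.000592593 = 0.024343.
z = (−)0.028395/0.024343 = -1.166.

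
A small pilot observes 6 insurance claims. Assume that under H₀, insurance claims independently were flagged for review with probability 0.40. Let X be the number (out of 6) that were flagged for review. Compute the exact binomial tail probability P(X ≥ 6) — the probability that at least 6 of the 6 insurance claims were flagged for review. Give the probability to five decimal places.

P = 0.00410

X ~ Binomial(n=6, p=0.40).
P(X ≥ 6) = C(6,6)·0.40^6·0.60^0.
= 0.004096 = 0.00410.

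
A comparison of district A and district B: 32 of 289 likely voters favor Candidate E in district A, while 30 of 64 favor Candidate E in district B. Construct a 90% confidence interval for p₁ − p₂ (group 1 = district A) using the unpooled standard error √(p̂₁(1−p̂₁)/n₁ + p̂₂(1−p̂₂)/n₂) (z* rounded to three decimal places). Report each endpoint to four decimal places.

p̂₁ = 0.11073, p̂₂ = 0.46875, so the observed difference is -0.35802.
SE = √(0.000340714 + 0.003890991) = √0.004231705 = 0.065052.
For 90% confidence, z* = 1.645. Margin = 1.645·0.065052 = 0.10701.
So the interval runs from -0.4650 to -0.2510.

(-0.4650, -0.2510)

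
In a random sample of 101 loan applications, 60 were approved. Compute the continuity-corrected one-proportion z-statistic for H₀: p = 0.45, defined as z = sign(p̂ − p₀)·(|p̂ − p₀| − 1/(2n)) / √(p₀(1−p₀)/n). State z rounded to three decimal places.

p̂ = 60/101 = 0.59406. p̂ − p₀ = 0.144059.
1/(2n) = 0.004950.
Corrected numerator: |0.144059| − 0.004950 = 0.139109.
Null standard error: √(0.45·0.55/101) = √0.002450495 = 0.049502.
z = +0.139109/0.049502 = 2.810.

z = 2.810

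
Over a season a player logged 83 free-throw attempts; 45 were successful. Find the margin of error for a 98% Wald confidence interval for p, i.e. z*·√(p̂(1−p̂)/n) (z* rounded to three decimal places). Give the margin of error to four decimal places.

ME = 0.1272

The sample proportion is 45/83 = 0.54217.
SE = √(p̂(1−p̂)/n) = √(0.248222/83) = 0.054687.
The 98% critical value is z* = 2.326.
So ME = 0.1272.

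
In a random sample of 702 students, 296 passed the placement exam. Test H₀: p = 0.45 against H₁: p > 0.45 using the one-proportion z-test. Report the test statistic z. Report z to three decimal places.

z = -1.510

p̂ = 296/702 = 0.42165.
SE₀ = √(0.45·0.55/702) = 0.018777.
Test statistic: z = -0.02835/0.018777 = -1.510.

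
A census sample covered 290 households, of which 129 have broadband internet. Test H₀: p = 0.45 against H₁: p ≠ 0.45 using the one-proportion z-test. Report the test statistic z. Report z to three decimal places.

z = -0.177

p̂ = 129/290 = 0.44483.
Null standard error: √(0.45·0.55/290) = √0.000853448 = 0.029214.
z = (p̂ − p₀)/SE = (0.44483 − 0.45)/0.029214 = -0.177.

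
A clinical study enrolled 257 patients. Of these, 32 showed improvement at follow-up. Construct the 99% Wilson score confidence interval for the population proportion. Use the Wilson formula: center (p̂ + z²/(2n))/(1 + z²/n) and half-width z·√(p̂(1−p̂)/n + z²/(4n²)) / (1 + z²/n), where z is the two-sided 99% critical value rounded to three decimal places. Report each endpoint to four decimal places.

(0.0807, 0.1872)

p̂ = 32/257 = 0.12451; z = 2.576, so z² = 6.635776.
Denominator 1 + z²/n = 1 + 6.635776/257 = 1.025820.
Adjusted center: (0.12451 + z²/(2n))/1.025820 = 0.13396.
Radicand: p̂(1−p̂)/n + z²/(4n²) = 0.000424163 + 0.000025117 = 0.000449280.
Half-width = z·√(radicand)/denom = 2.576·0.021196/1.025820 = 0.05323.
Interval: 0.13396 ± 0.05323 → (0.0807, 0.1872).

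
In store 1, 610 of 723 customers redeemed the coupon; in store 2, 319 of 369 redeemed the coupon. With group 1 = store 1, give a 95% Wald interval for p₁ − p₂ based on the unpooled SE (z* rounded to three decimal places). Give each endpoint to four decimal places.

(-0.0646, 0.0230)

p̂₁ = 0.84371, p̂₂ = 0.86450, so the observed difference is -0.02079.
Unpooled SE = √(p̂₁(1−p̂₁)/n₁ + p̂₂(1−p̂₂)/n₂) = √(0.000182387 + 0.000317455) = 0.022357.
z* = 1.960 at the 95% level. Margin of error = 0.04382.
Interval: -0.02079 ± 0.04382 → (-0.0646, 0.0230).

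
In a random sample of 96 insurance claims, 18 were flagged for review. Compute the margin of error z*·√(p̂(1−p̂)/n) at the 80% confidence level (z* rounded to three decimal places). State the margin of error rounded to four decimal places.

With x = 18 successes in n = 96, p̂ = 0.18750.
SE(p̂) = √(0.18750·0.81250/96) = 0.039836.
z* = 1.282 at the 80% level.
So ME = 0.0511.

ME = 0.0511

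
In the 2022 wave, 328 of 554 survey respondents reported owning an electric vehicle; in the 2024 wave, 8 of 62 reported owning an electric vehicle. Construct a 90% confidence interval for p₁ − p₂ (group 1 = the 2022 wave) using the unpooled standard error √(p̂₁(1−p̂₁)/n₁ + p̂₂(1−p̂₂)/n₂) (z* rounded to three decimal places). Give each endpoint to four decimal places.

p̂₁ = 328/554 = 0.59206, p̂₂ = 8/62 = 0.12903; p̂₁ − p̂₂ = 0.46303.
SE = √(0.000435966 + 0.001812628) = √0.002248594 = 0.047419.
The 90% critical value is z* = 1.645. Margin of error = 0.07800.
So the interval runs from 0.3850 to 0.5410.

(0.3850, 0.5410)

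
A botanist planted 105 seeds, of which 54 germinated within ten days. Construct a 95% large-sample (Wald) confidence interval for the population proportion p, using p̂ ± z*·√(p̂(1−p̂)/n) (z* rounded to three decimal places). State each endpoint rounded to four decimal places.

(0.4187, 0.6099)

p̂ = 54/105 = 0.51429.
SE = √(p̂(1−p̂)/n) = √(0.249796/105) = 0.048775.
z* = 1.960 at the 95% level.
Margin = 1.960·0.048775 = 0.09560.
Interval: 0.51429 ± 0.09560 → (0.4187, 0.6099).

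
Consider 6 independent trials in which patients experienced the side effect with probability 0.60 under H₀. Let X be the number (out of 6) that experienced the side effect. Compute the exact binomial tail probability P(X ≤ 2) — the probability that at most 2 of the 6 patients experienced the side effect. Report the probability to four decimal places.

X ~ Binomial(n=6, p=0.60).
P(X ≤ 2) = C(6,0)·0.60^0·0.40^6 + C(6,1)·0.60^1·0.40^5 + C(6,2)·0.60^2·0.40^4.
= 0.004096 + 0.036864 + 0.138240 = 0.1792.

P = 0.1792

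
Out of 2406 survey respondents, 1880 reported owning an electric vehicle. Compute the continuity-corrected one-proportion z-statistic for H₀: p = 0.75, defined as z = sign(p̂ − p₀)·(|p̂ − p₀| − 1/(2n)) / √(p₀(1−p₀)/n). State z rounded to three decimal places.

z = 3.531

p̂ = 1880/2406 = 0.78138. p̂ − p₀ = 0.031380.
1/(2n) = 0.000208.
Corrected numerator: |0.031380| − 0.000208 = 0.031172.
Null standard error: √(0.75·0.25/2406) = √0.000077930 = 0.008828.
z = (+)0.031172/0.008828 = 3.531.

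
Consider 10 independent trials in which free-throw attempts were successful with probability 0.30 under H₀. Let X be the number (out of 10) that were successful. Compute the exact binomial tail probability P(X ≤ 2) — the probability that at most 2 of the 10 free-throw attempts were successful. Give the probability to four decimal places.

X ~ Binomial(n=10, p=0.30).
P(X ≤ 2) = C(10,0)·0.30^0·0.70^10 + C(10,1)·0.30^1·0.70^9 + C(10,2)·0.30^2·0.70^8.
= 0.028248 + 0.121061 + 0.233474 = 0.3828.

P = 0.3828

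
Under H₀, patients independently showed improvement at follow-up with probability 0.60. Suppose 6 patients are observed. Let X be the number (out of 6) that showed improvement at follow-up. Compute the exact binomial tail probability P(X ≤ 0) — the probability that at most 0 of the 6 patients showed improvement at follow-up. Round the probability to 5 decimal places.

P = 0.00410

X ~ Binomial(n=6, p=0.60).
P(X ≤ 0) = C(6,0)·0.60^0·0.40^6.
= 0.004096 = 0.00410.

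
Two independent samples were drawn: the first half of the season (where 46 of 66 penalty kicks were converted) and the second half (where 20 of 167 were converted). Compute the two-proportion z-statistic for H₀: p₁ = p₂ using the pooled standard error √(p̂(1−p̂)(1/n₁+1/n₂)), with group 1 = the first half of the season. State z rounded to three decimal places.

z = 8.811

Sample proportions: p̂₁ = 46/66 = 0.69697 and p̂₂ = 20/167 = 0.11976.
Pooling: p̂ = 66/233 = 0.28326.
SE = √[p̂(1−p̂)(1/n₁+1/n₂)] = √[0.28326·0.71674·(1/66+1/167)] ≈ 0.065512.
z = (p̂₁ − p̂₂)/SE = (0.69697 − 0.11976)/0.065512 = 0.57721/0.065512 = 8.811.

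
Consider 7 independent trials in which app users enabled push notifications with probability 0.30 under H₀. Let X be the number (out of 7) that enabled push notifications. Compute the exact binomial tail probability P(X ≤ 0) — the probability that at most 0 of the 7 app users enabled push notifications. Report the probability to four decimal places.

X is binomial with n = 7 and p = 0.30.
P(X ≤ 0) = C(7,0)·0.30^0·0.70^7.
= 0.082354 = 0.0824.

P = 0.0824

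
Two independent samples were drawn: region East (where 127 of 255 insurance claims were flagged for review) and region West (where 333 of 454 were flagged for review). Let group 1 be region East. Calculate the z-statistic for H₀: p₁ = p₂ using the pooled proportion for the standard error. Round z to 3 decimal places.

p̂₁ = 127/255 = 0.49804, p̂₂ = 333/454 = 0.73348.
Pooling: p̂ = 460/709 = 0.64880.
SE = √[p̂(1−p̂)(1/n₁+1/n₂)] = √[0.64880·0.35120·(1/255+1/454)] ≈ 0.037356.
z = -0.23544/0.037356 = -6.303.

z = -6.303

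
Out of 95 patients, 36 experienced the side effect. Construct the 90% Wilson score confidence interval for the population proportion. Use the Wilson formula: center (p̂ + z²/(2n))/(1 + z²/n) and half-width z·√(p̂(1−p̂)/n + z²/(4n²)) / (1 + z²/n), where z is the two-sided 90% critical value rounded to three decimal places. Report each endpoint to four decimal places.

(0.3015, 0.4631)

Here p̂ = 36/95 = 0.37895 and z = 1.645 (z² = 2.706025).
1 + z²/n = 1.028484.
Center = (0.37895 + 0.014242)/1.028484 = 0.38230.
Radicand: p̂(1−p̂)/n + z²/(4n²) = 0.002477329 + 0.000074959 = 0.002552288.
Half-width = 1.645·√0.002552288/1.028484 = 0.08080.
Interval: 0.38230 ± 0.08080 → (0.3015, 0.4631).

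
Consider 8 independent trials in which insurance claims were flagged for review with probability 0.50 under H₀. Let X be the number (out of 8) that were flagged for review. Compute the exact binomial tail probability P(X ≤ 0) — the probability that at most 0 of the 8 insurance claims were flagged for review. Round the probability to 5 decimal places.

X ~ Binomial(n=8, p=0.50).
P(X ≤ 0) = C(8,0)·0.50^0·0.50^8.
= 0.003906 = 0.00391.

P = 0.00391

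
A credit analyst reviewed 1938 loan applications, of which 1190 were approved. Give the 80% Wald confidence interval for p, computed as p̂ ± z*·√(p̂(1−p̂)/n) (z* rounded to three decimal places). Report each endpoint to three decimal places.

With x = 1190 successes in n = 1938, p̂ = 0.61404.
SE(p̂) = √(0.61404·0.38596/1938) = 0.011058.
For 80% confidence, z* = 1.282.
Margin = 1.282·0.011058 = 0.01418.
Interval: 0.61404 ± 0.01418 → (0.600, 0.628).

(0.600, 0.628)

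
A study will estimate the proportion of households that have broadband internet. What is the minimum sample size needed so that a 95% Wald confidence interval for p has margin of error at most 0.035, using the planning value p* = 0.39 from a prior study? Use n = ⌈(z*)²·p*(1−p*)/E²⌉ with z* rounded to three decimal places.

n = 747

z* = 1.960 at the 95% level.
p*(1−p*) = 0.2379.
Required n before rounding: 3.841600 × 0.2379 / 0.035² = 746.054.
⌈746.054⌉ = 747.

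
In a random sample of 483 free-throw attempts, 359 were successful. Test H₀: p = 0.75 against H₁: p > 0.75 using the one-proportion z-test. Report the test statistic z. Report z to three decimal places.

z = -0.342

With x = 359 successes in n = 483, p̂ = 0.74327.
Null standard error: √(0.75·0.25/483) = √0.000388199 = 0.019703.
z = (p̂ − p₀)/SE = (0.74327 − 0.75)/0.019703 = -0.342.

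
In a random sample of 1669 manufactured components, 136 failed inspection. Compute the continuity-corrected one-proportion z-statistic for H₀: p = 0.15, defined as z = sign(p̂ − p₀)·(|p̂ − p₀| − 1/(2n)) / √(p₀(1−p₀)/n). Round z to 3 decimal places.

z = -7.805

With x = 136 successes in n = 1669, p̂ = 0.08149. p̂ − p₀ = -0.068514.
1/(2n) = 0.000300.
Corrected numerator: |-0.068514| − 0.000300 = 0.068214.
Null standard error: √(0.15·0.85/1669) = √0.000076393 = 0.008740.
z = −0.068214/0.008740 = -7.805.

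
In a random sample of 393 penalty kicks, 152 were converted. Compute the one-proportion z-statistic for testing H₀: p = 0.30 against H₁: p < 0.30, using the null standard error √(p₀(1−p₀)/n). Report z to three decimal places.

z = 3.754

With x = 152 successes in n = 393, p̂ = 0.38677.
SE₀ = √(0.30·0.70/393) = 0.023116.
Test statistic: z = 0.08677/0.023116 = 3.754.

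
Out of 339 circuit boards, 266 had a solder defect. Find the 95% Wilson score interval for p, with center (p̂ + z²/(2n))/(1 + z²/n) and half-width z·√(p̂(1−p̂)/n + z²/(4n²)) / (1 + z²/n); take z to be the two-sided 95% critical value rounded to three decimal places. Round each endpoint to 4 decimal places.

(0.7378, 0.8251)

p̂ = 266/339 = 0.78466; z = 1.960, so z² = 3.841600.
1 + z²/n = 1.011332.
Center = (0.78466 + 0.005666)/1.011332 = 0.78147.
Radicand: p̂(1−p̂)/n + z²/(4n²) = 0.000498431 + 0.000008357 = 0.000506788.
Half-width = 1.960·√0.000506788/1.011332 = 0.04363.
Interval: 0.78147 ± 0.04363 → (0.7378, 0.8251).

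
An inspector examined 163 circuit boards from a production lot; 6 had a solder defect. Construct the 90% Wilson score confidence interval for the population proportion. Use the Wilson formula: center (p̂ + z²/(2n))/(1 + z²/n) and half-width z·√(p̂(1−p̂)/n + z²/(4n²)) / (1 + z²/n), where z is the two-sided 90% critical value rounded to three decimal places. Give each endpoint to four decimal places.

p̂ = 6/163 = 0.03681; z = 1.645, so z² = 2.706025.
1 + z²/n = 1.016601.
Center = (0.03681 + 0.008301)/1.016601 = 0.04437.
Radicand: p̂(1−p̂)/n + z²/(4n²) = 0.000217514 + 0.000025462 = 0.000242976.
Half-width = z·√(radicand)/denom = 1.645·0.015588/1.016601 = 0.02522.
So the interval runs from 0.0192 to 0.0696.

(0.0192, 0.0696)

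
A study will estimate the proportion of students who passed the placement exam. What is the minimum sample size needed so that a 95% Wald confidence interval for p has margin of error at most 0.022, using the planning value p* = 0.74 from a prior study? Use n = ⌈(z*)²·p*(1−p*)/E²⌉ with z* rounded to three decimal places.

For 95% confidence, z* = 1.960.
p*(1−p*) = 0.74·0.26 = 0.1924.
(z*)²·p*(1−p*)/E² = 3.841600·0.1924/0.000484 = 1527.115.
Rounding up, n = 1528.

n = 1528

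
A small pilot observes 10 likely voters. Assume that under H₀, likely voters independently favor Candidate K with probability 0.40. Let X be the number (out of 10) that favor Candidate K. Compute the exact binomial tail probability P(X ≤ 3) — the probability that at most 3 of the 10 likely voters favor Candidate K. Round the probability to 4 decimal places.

P = 0.3823

X is binomial with n = 10 and p = 0.40.
P(X ≤ 3) = C(10,0)·0.40^0·0.60^10 + C(10,1)·0.40^1·0.60^9 + C(10,2)·0.40^2·0.60^8 + C(10,3)·0.40^3·0.60^7.
= 0.006047 + 0.040311 + 0.120932 + 0.214991 = 0.3823.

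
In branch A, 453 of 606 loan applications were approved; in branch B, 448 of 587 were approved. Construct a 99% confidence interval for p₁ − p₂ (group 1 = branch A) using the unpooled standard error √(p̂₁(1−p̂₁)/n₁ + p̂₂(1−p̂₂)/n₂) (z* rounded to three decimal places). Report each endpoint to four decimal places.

p̂₁ = 0.74752, p̂₂ = 0.76320, so the observed difference is -0.01568.
Unpooled SE = √(p̂₁(1−p̂₁)/n₁ + p̂₂(1−p̂₂)/n₂) = √(0.000311438 + 0.000307878) = 0.024886.
For 99% confidence, z* = 2.576. Margin of error = 0.06411.
CI: -0.01568 ± 0.06411 = (-0.0798, 0.0484).

(-0.0798, 0.0484)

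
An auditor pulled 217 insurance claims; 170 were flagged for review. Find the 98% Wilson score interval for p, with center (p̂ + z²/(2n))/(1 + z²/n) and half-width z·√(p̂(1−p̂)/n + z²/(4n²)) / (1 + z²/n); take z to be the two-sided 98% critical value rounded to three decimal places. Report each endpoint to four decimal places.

(0.7119, 0.8411)

Here p̂ = 170/217 = 0.78341 and z = 2.326 (z² = 5.410276).
Denominator 1 + z²/n = 1 + 5.410276/217 = 1.024932.
Adjusted center: (0.78341 + z²/(2n))/1.024932 = 0.77652.
Radicand: p̂(1−p̂)/n + z²/(4n²) = 0.000781929 + 0.000028724 = 0.000810653.
Half-width = 2.326·√0.000810653/1.024932 = 0.06461.
CI: 0.77652 ± 0.06461 = (0.7119, 0.8411).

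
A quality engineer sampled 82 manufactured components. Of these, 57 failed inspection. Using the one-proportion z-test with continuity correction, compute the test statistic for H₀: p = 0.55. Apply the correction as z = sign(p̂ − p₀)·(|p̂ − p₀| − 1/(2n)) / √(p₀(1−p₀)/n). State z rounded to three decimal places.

z = 2.531

p̂ = 57/82 = 0.69512. p̂ − p₀ = 0.145122.
Continuity correction 1/(2n) = 1/164 = 0.006098.
Corrected numerator: |0.145122| − 0.006098 = 0.139024.
Under H₀, SE = √(p₀(1−p₀)/n) = √(0.55·0.45/82) = √0.003018293 = 0.054939.
z = (+)0.139024/0.054939 = 2.531.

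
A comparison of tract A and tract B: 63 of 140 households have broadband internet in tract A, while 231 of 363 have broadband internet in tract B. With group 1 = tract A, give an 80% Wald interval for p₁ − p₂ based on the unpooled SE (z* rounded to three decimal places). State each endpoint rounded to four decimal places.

p̂₁ = 63/140 = 0.45000, p̂₂ = 231/363 = 0.63636; p̂₁ − p̂₂ = -0.18636.
SE = √(0.001767857 + 0.000637479) = √0.002405336 = 0.049044.
For 80% confidence, z* = 1.282. Margin of error = 0.06287.
CI: -0.18636 ± 0.06287 = (-0.2492, -0.1235).

(-0.2492, -0.1235)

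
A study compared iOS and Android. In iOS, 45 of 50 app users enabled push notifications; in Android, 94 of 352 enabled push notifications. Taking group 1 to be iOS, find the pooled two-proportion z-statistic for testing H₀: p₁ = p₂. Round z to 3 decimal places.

z = 8.806

Sample proportions: p̂₁ = 45/50 = 0.90000 and p̂₂ = 94/352 = 0.26705.
Pooling: p̂ = 139/402 = 0.34577.
Pooled SE = √[0.2262135·0.02284091] ≈ 0.071881.
z = (p̂₁ − p̂₂)/SE = (0.90000 − 0.26705)/0.071881 = 0.63295/0.071881 = 8.806.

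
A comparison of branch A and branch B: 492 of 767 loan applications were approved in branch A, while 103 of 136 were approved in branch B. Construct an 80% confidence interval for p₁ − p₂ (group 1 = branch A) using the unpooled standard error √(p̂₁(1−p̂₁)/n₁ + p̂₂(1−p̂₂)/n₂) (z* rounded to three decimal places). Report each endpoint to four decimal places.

(-0.1680, -0.0638)

p̂₁ = 0.64146, p̂₂ = 0.75735, so the observed difference is -0.11589.
SE = √(0.000299855 + 0.001351246) = √0.001651101 = 0.040634.
z* = 1.282 at the 80% level. Margin = 1.282·0.040634 = 0.05209.
CI: -0.11589 ± 0.05209 = (-0.1680, -0.0638).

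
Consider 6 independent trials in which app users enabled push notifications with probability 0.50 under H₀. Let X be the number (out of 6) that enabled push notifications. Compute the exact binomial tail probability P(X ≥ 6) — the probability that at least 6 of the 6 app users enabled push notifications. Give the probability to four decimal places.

P = 0.0156

X is binomial with n = 6 and p = 0.50.
P(X ≥ 6) = C(6,6)·0.50^6·0.50^0.
= 0.015625 = 0.0156.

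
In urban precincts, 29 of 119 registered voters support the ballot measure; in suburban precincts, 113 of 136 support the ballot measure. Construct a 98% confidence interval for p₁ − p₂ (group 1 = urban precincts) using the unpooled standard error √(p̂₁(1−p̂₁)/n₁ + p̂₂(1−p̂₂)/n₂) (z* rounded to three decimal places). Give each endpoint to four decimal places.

(-0.7054, -0.4690)

p̂₁ = 29/119 = 0.24370, p̂₂ = 113/136 = 0.83088; p̂₁ − p̂₂ = -0.58718.
Unpooled SE = √(p̂₁(1−p̂₁)/n₁ + p̂₂(1−p̂₂)/n₂) = √(0.001548815 + 0.001033212) = 0.050814.
The 98% critical value is z* = 2.326. Margin of error = 0.11819.
So the interval runs from -0.7054 to -0.4690.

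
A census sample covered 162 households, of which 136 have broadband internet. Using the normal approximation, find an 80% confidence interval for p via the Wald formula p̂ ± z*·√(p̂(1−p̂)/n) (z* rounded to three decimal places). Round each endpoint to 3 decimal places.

(0.803, 0.876)

p̂ = 136/162 = 0.83951.
SE = √(p̂(1−p̂)/n) = √(0.134736/162) = 0.028839.
z* = 1.282 at the 80% level.
Margin of error: 1.282 × 0.028839 = 0.03697.
So the interval runs from 0.803 to 0.876.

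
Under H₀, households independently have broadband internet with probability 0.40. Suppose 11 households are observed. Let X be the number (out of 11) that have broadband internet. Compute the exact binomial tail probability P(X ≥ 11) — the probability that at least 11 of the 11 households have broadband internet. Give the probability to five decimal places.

X ~ Binomial(n=11, p=0.40).
P(X ≥ 11) = C(11,11)·0.40^11·0.60^0.
= 0.000042 = 0.00004.

P = 0.00004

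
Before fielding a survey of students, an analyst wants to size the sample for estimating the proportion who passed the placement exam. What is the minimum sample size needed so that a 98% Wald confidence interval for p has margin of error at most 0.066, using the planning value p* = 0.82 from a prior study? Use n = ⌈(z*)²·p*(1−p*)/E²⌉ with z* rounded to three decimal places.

n = 184

For 98% confidence, z* = 2.326.
p*(1−p*) = 0.1476.
(z*)²·p*(1−p*)/E² = 5.410276·0.1476/0.004356 = 183.323.
Rounding up, n = 184.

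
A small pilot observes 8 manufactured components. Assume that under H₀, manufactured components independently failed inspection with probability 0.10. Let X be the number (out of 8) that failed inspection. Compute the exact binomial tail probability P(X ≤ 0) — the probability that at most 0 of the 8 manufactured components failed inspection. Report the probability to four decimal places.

X is binomial with n = 8 and p = 0.10.
P(X ≤ 0) = C(8,0)·0.10^0·0.90^8.
= 0.430467 = 0.4305.

P = 0.4305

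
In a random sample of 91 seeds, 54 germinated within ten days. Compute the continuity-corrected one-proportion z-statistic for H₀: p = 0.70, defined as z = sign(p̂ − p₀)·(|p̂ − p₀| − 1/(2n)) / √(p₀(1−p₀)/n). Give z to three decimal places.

z = -2.105

With x = 54 successes in n = 91, p̂ = 0.59341. p̂ − p₀ = -0.106593.
Continuity correction 1/(2n) = 1/182 = 0.005495.
Corrected numerator: |-0.106593| − 0.005495 = 0.101098.
Under H₀, SE = √(p₀(1−p₀)/n) = √(0.70·0.30/91) = √0.002307692 = 0.048038.
z = (−)0.101098/0.048038 = -2.105.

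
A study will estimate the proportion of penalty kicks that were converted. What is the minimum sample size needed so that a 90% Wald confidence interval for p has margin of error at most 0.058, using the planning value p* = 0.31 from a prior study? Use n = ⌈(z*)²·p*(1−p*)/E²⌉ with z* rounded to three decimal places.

For 90% confidence, z* = 1.645.
p*(1−p*) = 0.2139.
(z*)²·p*(1−p*)/E² = 2.706025·0.2139/0.003364 = 172.063.
⌈172.063⌉ = 173.

n = 173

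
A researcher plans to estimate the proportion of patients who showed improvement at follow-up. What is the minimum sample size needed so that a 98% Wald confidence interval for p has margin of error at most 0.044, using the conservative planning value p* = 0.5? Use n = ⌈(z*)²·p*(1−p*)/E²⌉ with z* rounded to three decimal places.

For 98% confidence, z* = 2.326.
p*(1−p*) = 0.50·0.50 = 0.2500.
Required n before rounding: 5.410276 × 0.2500 / 0.044² = 698.641.
Rounding up, n = 699.

n = 699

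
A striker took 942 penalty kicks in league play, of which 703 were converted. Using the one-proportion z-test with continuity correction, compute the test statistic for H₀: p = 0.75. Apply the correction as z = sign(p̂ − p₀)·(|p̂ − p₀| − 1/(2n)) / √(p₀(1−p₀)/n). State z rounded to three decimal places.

z = -0.226

With x = 703 successes in n = 942, p̂ = 0.74628. p̂ − p₀ = -0.003715.
1/(2n) = 0.000531.
Corrected numerator: |-0.003715| − 0.000531 = 0.003184.
SE₀ = √(0.75·0.25/942) = 0.014108.
z = −0.003184/0.014108 = -0.226.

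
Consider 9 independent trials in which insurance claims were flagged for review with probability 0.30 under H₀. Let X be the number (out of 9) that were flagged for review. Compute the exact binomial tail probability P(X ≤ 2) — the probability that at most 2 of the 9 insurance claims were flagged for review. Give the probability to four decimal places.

X is binomial with n = 9 and p = 0.30.
P(X ≤ 2) = C(9,0)·0.30^0·0.70^9 + C(9,1)·0.30^1·0.70^8 + C(9,2)·0.30^2·0.70^7.
= 0.040354 + 0.155650 + 0.266828 = 0.4628.

P = 0.4628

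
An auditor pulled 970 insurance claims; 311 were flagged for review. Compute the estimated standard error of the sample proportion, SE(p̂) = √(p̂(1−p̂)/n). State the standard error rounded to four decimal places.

SE = 0.0150

Sample proportion p̂ = 311/970 = 0.32062.
p̂(1−p̂) = 0.32062·0.67938 = 0.217823.
SE = √(0.217823/970) = 0.0150.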